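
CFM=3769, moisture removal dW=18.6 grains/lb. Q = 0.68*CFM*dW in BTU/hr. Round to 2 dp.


Q = 0.68 * 3769 * 18.6 = 47670.31 BTU/hr

47670.31 BTU/hr


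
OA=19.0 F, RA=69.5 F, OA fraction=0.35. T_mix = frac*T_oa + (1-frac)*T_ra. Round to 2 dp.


T_mix = 0.35*19.0 + 0.65*69.5 = 51.83 F

51.83 F


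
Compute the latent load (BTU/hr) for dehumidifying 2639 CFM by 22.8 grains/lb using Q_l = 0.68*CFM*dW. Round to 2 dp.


Q = 0.68 * 2639 * 22.8 = 40915.06 BTU/hr

40915.06 BTU/hr


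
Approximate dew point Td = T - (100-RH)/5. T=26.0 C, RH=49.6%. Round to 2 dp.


Td = 26.0 - (100-49.6)/5 = 15.92 C

15.92 C


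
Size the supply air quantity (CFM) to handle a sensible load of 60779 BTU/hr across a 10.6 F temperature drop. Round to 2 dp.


CFM = 60779 / (1.08 * 10.6) = 5309.14

5309.14 CFM


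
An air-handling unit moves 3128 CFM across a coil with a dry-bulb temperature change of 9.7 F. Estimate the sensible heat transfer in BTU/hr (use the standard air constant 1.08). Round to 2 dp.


Q = 1.08 * 3128 * 9.7 = 32768.93 BTU/hr

32768.93 BTU/hr


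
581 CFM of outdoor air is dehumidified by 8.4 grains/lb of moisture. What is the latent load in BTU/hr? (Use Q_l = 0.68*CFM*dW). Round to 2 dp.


Q = 0.68 * 581 * 8.4 = 3318.67 BTU/hr

3318.67 BTU/hr


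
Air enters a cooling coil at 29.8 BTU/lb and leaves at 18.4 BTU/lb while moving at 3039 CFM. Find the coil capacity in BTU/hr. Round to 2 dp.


Q = 4.5 * 3039 * (29.8 - 18.4) = 155900.70 BTU/hr

155900.70 BTU/hr


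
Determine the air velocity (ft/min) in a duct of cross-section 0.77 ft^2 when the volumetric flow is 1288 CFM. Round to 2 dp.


V = 1288 / 0.77 = 1672.73 ft/min

1672.73 ft/min


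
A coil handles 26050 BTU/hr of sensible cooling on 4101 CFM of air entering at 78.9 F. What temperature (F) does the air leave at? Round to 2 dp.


dT = 26050/(1.08*4101) = 5.8816
T_leave = 78.9 - 5.8816 = 73.02 F

73.02 F


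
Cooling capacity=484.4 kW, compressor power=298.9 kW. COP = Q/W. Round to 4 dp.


COP = 484.4 / 298.9 = 1.6206

1.6206


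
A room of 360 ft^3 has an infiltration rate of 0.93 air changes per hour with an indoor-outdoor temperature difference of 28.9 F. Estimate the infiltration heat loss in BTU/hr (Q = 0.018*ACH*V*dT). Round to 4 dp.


Q = 0.018 * 0.93 * 360 * 28.9 = 174.1630 BTU/hr

174.1630 BTU/hr


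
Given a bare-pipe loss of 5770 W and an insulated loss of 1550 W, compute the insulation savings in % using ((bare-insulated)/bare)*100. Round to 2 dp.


Savings = ((5770-1550)/5770)*100 = 73.14 %

73.14 %


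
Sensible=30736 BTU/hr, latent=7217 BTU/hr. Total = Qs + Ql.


Qt = 30736 + 7217 = 37953 BTU/hr

37953 BTU/hr


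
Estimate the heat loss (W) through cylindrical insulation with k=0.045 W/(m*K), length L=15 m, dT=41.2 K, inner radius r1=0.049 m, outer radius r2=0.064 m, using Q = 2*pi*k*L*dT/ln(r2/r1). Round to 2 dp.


Q = 2*pi*0.045*15*41.2/ln(0.064/0.049) = 654.29 W

654.29 W


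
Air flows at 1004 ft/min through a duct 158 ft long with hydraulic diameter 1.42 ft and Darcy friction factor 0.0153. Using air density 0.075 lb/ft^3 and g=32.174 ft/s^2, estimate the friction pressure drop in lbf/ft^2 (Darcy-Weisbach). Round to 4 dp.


v_fps = 1004/60 = 16.7333 ft/s
dp = 0.0153*(158/1.42)*0.075*16.7333^2/(2*32.174) = 0.5556 lbf/ft^2

0.5556 lbf/ft^2


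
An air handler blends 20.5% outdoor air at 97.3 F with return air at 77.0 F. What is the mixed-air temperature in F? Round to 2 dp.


T_mix = 77.0 + (20.5/100)*(97.3-77.0) = 81.16 F

81.16 F


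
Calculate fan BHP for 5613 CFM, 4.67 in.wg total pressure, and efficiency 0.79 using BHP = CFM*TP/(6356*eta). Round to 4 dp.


BHP = 5613 * 4.67 / (6356 * 0.79) = 5.2204 hp

5.2204 hp


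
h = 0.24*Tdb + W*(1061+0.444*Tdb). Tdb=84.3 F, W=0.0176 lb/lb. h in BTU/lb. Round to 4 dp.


h = 0.24*84.3 + 0.0176*(1061+0.444*84.3) = 39.5644 BTU/lb

39.5644 BTU/lb


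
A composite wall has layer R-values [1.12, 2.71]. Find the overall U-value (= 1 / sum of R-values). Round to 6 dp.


R_total = 1.12 + 2.71 = 3.83
U = 1/3.83 = 0.261097

0.261097


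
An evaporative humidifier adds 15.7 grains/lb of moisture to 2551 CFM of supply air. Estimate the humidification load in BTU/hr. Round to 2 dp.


Q = 0.68 * 2551 * 15.7 = 27234.48 BTU/hr

27234.48 BTU/hr


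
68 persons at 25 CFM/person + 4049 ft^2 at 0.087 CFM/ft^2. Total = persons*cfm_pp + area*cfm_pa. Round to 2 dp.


Total = 68*25 + 4049*0.087 = 2052.26 CFM

2052.26 CFM


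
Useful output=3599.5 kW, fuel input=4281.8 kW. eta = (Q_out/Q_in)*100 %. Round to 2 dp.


eta = (3599.5/4281.8)*100 = 84.07 %

84.07 %


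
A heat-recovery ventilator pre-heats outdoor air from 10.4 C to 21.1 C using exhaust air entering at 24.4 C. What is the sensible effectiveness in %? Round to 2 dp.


eff = (21.1-10.4)/(24.4-10.4)*100 = 76.43 %

76.43 %


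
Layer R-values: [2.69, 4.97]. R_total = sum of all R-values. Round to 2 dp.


R_total = 2.69 + 4.97 = 7.66

7.66


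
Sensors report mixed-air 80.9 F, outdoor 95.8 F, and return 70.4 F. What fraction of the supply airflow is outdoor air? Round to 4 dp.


frac = (80.9 - 70.4) / (95.8 - 70.4) = 0.4134

0.4134


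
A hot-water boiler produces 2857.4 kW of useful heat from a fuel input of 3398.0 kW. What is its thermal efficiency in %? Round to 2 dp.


eta = (2857.4/3398.0)*100 = 84.09 %

84.09 %


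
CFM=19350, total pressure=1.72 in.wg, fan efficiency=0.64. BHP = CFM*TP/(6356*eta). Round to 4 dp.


BHP = 19350 * 1.72 / (6356 * 0.64) = 8.1817 hp

8.1817 hp


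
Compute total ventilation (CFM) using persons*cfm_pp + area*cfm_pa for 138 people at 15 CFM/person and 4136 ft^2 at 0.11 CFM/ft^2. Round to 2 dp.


Total = 138*15 + 4136*0.11 = 2524.96 CFM

2524.96 CFM


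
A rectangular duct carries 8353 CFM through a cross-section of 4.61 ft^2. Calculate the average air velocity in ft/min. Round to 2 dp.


V = 8353 / 4.61 = 1811.93 ft/min

1811.93 ft/min


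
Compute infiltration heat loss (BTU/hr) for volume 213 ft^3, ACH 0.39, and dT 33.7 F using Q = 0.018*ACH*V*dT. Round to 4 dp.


Q = 0.018 * 0.39 * 213 * 33.7 = 50.3903 BTU/hr

50.3903 BTU/hr


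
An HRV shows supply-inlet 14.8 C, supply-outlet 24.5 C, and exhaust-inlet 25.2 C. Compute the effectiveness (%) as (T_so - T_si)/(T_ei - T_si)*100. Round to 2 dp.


eff = (24.5-14.8)/(25.2-14.8)*100 = 93.27 %

93.27 %


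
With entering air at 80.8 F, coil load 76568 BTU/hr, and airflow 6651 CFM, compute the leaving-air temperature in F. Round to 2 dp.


dT = 76568/(1.08*6651) = 10.6595
T_leave = 80.8 - 10.6595 = 70.14 F

70.14 F


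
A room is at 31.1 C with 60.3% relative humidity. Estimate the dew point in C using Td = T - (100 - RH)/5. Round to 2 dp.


Td = 31.1 - (100-60.3)/5 = 23.16 C

23.16 C


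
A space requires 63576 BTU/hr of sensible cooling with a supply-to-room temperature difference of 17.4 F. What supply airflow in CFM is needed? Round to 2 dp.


CFM = 63576 / (1.08 * 17.4) = 3383.14

3383.14 CFM


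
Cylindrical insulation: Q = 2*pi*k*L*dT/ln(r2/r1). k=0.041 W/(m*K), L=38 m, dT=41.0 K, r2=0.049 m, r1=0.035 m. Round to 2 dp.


Q = 2*pi*0.041*38*41.0/ln(0.049/0.035) = 1192.84 W

1192.84 W


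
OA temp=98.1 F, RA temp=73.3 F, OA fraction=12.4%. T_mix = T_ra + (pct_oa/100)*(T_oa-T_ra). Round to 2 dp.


T_mix = 73.3 + (12.4/100)*(98.1-73.3) = 76.38 F

76.38 F


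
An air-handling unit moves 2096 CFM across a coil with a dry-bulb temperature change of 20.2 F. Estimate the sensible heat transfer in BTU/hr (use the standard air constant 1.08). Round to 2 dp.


Q = 1.08 * 2096 * 20.2 = 45726.34 BTU/hr

45726.34 BTU/hr


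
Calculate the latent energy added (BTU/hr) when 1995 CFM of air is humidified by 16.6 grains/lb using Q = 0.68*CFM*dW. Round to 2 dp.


Q = 0.68 * 1995 * 16.6 = 22519.56 BTU/hr

22519.56 BTU/hr


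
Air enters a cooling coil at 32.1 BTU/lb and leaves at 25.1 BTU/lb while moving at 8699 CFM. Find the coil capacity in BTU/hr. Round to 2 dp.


Q = 4.5 * 8699 * (32.1 - 25.1) = 274018.50 BTU/hr

274018.50 BTU/hr


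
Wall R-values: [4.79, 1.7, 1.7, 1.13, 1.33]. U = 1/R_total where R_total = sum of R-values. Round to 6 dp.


R_total = 4.79 + 1.7 + 1.7 + 1.13 + 1.33 = 10.65
U = 1/10.65 = 0.093897

0.093897


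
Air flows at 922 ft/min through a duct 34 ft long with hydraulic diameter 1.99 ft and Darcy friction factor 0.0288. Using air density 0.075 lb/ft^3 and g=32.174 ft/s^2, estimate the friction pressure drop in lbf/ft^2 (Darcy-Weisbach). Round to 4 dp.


v_fps = 922/60 = 15.3667 ft/s
dp = 0.0288*(34/1.99)*0.075*15.3667^2/(2*32.174) = 0.1354 lbf/ft^2

0.1354 lbf/ft^2


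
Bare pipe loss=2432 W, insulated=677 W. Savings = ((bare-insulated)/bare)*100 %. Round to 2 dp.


Savings = ((2432-677)/2432)*100 = 72.16 %

72.16 %


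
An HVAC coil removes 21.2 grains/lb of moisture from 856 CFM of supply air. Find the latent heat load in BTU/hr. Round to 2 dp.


Q = 0.68 * 856 * 21.2 = 12340.10 BTU/hr

12340.10 BTU/hr


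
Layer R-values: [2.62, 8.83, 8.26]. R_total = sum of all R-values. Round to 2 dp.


R_total = 2.62 + 8.83 + 8.26 = 19.71

19.71


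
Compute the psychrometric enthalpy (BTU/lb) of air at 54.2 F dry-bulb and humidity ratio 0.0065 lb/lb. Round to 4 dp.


h = 0.24*54.2 + 0.0065*(1061+0.444*54.2) = 20.0609 BTU/lb

20.0609 BTU/lb


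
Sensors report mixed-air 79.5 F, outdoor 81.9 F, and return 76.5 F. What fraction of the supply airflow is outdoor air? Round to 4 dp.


frac = (79.5 - 76.5) / (81.9 - 76.5) = 0.5556

0.5556


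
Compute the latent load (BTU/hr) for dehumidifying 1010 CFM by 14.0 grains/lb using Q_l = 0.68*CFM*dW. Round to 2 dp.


Q = 0.68 * 1010 * 14.0 = 9615.20 BTU/hr

9615.20 BTU/hr


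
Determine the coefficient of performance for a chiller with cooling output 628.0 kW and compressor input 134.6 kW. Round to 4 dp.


COP = 628.0 / 134.6 = 4.6657

4.6657


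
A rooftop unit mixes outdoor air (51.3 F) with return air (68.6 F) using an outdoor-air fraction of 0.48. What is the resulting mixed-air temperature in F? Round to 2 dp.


T_mix = 0.48*51.3 + 0.52*68.6 = 60.30 F

60.30 F


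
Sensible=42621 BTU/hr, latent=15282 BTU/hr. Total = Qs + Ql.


Qt = 42621 + 15282 = 57903 BTU/hr

57903 BTU/hr


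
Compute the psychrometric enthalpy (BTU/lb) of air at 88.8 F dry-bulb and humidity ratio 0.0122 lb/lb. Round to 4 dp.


h = 0.24*88.8 + 0.0122*(1061+0.444*88.8) = 34.7372 BTU/lb

34.7372 BTU/lb


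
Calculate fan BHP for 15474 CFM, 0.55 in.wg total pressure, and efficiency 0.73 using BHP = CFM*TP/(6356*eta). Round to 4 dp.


BHP = 15474 * 0.55 / (6356 * 0.73) = 1.8343 hp

1.8343 hp


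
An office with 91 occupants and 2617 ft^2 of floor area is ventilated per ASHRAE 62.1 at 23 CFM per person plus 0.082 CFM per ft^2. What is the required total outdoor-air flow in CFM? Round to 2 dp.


Total = 91*23 + 2617*0.082 = 2307.59 CFM

2307.59 CFM


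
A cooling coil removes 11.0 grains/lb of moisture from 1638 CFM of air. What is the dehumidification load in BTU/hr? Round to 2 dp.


Q = 0.68 * 1638 * 11.0 = 12252.24 BTU/hr

12252.24 BTU/hr


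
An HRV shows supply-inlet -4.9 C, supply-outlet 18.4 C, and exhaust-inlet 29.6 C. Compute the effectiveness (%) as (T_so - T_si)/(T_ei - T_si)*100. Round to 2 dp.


eff = (18.4-(-4.9))/(29.6-(-4.9))*100 = 67.54 %

67.54 %


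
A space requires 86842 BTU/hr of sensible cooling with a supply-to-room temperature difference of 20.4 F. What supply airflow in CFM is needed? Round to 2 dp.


CFM = 86842 / (1.08 * 20.4) = 3941.63

3941.63 CFM


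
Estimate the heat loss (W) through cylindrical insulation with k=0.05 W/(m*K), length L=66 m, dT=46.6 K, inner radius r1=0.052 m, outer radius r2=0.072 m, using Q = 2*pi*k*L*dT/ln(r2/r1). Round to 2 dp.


Q = 2*pi*0.05*66*46.6/ln(0.072/0.052) = 2969.15 W

2969.15 W


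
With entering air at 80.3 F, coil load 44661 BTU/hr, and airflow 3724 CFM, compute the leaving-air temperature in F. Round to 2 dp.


dT = 44661/(1.08*3724) = 11.1044
T_leave = 80.3 - 11.1044 = 69.20 F

69.20 F


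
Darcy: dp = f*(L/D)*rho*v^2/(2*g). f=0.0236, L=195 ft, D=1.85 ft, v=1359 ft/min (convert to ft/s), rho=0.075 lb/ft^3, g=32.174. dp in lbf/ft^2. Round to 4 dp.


v_fps = 1359/60 = 22.65 ft/s
dp = 0.0236*(195/1.85)*0.075*22.65^2/(2*32.174) = 1.4874 lbf/ft^2

1.4874 lbf/ft^2


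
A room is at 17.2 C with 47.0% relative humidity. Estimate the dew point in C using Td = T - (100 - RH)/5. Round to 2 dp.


Td = 17.2 - (100-47.0)/5 = 6.60 C

6.60 C


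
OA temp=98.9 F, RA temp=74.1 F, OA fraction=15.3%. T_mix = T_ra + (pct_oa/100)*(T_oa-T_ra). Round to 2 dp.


T_mix = 74.1 + (15.3/100)*(98.9-74.1) = 77.89 F

77.89 F


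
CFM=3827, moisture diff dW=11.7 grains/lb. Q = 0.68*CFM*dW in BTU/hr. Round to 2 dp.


Q = 0.68 * 3827 * 11.7 = 30447.61 BTU/hr

30447.61 BTU/hr


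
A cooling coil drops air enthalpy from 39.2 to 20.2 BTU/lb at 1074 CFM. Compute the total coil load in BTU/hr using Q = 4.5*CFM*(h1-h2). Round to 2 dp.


Q = 4.5 * 1074 * (39.2 - 20.2) = 91827.00 BTU/hr

91827.00 BTU/hr


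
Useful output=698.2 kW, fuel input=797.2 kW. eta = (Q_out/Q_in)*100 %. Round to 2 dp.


eta = (698.2/797.2)*100 = 87.58 %

87.58 %


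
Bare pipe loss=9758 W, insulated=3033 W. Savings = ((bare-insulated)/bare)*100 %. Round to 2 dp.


Savings = ((9758-3033)/9758)*100 = 68.92 %

68.92 %


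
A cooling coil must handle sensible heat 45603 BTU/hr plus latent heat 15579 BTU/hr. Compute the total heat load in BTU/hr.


Qt = 45603 + 15579 = 61182 BTU/hr

61182 BTU/hr


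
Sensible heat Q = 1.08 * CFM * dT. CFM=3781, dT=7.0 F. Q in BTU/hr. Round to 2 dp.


Q = 1.08 * 3781 * 7.0 = 28584.36 BTU/hr

28584.36 BTU/hr


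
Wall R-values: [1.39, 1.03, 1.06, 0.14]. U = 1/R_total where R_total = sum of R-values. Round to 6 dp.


R_total = 1.39 + 1.03 + 1.06 + 0.14 = 3.62
U = 1/3.62 = 0.276243

0.276243


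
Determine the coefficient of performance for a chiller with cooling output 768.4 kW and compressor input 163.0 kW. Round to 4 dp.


COP = 768.4 / 163.0 = 4.7141

4.7141


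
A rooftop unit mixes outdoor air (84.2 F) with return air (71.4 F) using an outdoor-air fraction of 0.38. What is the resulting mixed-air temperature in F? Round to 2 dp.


T_mix = 0.38*84.2 + 0.62*71.4 = 76.26 F

76.26 F


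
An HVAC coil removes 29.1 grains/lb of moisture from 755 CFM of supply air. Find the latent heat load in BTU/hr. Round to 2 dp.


Q = 0.68 * 755 * 29.1 = 14939.94 BTU/hr

14939.94 BTU/hr


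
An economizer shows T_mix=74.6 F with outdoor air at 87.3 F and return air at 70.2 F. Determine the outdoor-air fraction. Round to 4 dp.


frac = (74.6 - 70.2) / (87.3 - 70.2) = 0.2573

0.2573


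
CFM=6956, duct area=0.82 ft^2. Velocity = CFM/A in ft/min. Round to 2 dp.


V = 6956 / 0.82 = 8482.93 ft/min

8482.93 ft/min


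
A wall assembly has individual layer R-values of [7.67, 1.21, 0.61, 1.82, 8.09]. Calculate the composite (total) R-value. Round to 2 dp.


R_total = 7.67 + 1.21 + 0.61 + 1.82 + 8.09 = 19.40

19.40


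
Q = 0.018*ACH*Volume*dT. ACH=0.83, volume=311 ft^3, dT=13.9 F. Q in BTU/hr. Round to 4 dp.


Q = 0.018 * 0.83 * 311 * 13.9 = 64.5841 BTU/hr

64.5841 BTU/hr


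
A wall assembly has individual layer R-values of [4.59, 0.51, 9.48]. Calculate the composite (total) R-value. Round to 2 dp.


R_total = 4.59 + 0.51 + 9.48 = 14.58

14.58


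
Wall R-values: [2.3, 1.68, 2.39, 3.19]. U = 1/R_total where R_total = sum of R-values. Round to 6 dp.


R_total = 2.3 + 1.68 + 2.39 + 3.19 = 9.56
U = 1/9.56 = 0.104603

0.104603


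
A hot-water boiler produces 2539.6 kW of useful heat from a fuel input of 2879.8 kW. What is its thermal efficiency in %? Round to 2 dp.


eta = (2539.6/2879.8)*100 = 88.19 %

88.19 %


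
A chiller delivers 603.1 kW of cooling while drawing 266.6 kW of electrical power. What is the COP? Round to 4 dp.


COP = 603.1 / 266.6 = 2.2622

2.2622


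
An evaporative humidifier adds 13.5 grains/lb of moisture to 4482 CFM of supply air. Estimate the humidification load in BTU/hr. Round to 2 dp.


Q = 0.68 * 4482 * 13.5 = 41144.76 BTU/hr

41144.76 BTU/hr


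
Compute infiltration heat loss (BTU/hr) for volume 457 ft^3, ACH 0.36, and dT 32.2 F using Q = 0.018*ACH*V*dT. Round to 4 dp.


Q = 0.018 * 0.36 * 457 * 32.2 = 95.3558 BTU/hr

95.3558 BTU/hr


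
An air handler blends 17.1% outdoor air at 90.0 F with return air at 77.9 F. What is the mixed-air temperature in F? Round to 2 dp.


T_mix = 77.9 + (17.1/100)*(90.0-77.9) = 79.97 F

79.97 F


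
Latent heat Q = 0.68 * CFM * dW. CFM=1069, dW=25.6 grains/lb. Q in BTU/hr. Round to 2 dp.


Q = 0.68 * 1069 * 25.6 = 18609.15 BTU/hr

18609.15 BTU/hr


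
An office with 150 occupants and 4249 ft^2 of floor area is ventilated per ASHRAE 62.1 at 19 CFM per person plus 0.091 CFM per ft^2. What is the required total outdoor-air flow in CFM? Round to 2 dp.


Total = 150*19 + 4249*0.091 = 3236.66 CFM

3236.66 CFM


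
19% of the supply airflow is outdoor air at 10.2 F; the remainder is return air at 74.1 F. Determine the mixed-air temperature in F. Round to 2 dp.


T_mix = 0.19*10.2 + 0.81*74.1 = 61.96 F

61.96 F


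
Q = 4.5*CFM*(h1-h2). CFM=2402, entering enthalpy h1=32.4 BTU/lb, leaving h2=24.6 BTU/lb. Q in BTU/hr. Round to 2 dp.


Q = 4.5 * 2402 * (32.4 - 24.6) = 84310.20 BTU/hr

84310.20 BTU/hr


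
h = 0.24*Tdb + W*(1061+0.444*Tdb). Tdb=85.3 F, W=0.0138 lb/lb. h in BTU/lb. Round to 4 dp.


h = 0.24*85.3 + 0.0138*(1061+0.444*85.3) = 35.6365 BTU/lb

35.6365 BTU/lb


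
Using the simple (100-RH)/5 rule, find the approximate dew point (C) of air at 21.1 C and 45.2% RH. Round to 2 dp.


Td = 21.1 - (100-45.2)/5 = 10.14 C

10.14 C


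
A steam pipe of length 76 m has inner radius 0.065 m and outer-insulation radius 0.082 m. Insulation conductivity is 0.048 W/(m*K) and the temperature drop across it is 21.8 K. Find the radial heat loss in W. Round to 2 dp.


Q = 2*pi*0.048*76*21.8/ln(0.082/0.065) = 2150.71 W

2150.71 W


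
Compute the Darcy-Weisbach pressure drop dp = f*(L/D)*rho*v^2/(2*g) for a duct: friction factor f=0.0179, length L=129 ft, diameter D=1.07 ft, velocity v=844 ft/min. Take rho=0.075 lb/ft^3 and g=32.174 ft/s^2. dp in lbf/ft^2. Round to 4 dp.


v_fps = 844/60 = 14.0667 ft/s
dp = 0.0179*(129/1.07)*0.075*14.0667^2/(2*32.174) = 0.4977 lbf/ft^2

0.4977 lbf/ft^2


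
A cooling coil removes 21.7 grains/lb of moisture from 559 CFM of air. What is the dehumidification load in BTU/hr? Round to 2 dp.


Q = 0.68 * 559 * 21.7 = 8248.60 BTU/hr

8248.60 BTU/hr


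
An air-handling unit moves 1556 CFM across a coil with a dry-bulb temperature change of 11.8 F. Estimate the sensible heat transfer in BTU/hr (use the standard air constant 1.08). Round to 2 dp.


Q = 1.08 * 1556 * 11.8 = 19829.66 BTU/hr

19829.66 BTU/hr


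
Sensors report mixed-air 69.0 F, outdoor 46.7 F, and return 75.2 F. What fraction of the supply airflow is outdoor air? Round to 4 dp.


frac = (69.0 - 75.2) / (46.7 - 75.2) = 0.2175

0.2175


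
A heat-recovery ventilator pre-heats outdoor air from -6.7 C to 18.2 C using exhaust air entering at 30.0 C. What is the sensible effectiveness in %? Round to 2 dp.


eff = (18.2-(-6.7))/(30.0-(-6.7))*100 = 67.85 %

67.85 %


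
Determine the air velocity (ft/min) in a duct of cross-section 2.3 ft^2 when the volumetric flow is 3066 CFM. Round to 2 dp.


V = 3066 / 2.3 = 1333.04 ft/min

1333.04 ft/min


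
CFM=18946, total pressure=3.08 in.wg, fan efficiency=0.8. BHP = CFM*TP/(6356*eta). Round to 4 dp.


BHP = 18946 * 3.08 / (6356 * 0.8) = 11.4761 hp

11.4761 hp


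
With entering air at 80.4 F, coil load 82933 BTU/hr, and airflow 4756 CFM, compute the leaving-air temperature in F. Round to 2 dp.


dT = 82933/(1.08*4756) = 16.1459
T_leave = 80.4 - 16.1459 = 64.25 F

64.25 F


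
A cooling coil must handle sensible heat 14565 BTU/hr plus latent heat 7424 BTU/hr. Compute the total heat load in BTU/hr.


Qt = 14565 + 7424 = 21989 BTU/hr

21989 BTU/hr


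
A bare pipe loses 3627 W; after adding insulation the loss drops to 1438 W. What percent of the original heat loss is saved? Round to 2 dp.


Savings = ((3627-1438)/3627)*100 = 60.35 %

60.35 %


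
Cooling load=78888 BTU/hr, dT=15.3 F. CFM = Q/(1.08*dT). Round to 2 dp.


CFM = 78888 / (1.08 * 15.3) = 4774.15

4774.15 CFM


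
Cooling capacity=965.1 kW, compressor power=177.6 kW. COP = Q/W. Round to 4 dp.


COP = 965.1 / 177.6 = 5.4341

5.4341


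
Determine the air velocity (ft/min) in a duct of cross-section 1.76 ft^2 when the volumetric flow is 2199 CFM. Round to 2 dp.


V = 2199 / 1.76 = 1249.43 ft/min

1249.43 ft/min


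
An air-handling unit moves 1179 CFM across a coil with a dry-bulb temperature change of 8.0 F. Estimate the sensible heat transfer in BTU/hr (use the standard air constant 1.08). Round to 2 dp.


Q = 1.08 * 1179 * 8.0 = 10186.56 BTU/hr

10186.56 BTU/hr


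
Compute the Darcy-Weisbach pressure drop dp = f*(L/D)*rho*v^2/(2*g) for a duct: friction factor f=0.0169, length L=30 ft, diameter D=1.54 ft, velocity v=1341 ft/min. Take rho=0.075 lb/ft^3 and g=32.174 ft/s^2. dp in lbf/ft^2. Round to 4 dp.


v_fps = 1341/60 = 22.35 ft/s
dp = 0.0169*(30/1.54)*0.075*22.35^2/(2*32.174) = 0.1917 lbf/ft^2

0.1917 lbf/ft^2


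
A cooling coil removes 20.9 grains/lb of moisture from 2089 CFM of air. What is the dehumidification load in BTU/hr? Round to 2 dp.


Q = 0.68 * 2089 * 20.9 = 29688.87 BTU/hr

29688.87 BTU/hr


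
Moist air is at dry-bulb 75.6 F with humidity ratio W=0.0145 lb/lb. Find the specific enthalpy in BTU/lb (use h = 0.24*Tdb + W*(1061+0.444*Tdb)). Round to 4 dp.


h = 0.24*75.6 + 0.0145*(1061+0.444*75.6) = 34.0152 BTU/lb

34.0152 BTU/lb


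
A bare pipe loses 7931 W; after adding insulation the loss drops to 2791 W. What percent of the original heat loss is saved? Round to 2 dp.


Savings = ((7931-2791)/7931)*100 = 64.81 %

64.81 %


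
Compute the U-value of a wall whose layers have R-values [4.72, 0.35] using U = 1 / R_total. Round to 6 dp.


R_total = 4.72 + 0.35 = 5.07
U = 1/5.07 = 0.197239

0.197239


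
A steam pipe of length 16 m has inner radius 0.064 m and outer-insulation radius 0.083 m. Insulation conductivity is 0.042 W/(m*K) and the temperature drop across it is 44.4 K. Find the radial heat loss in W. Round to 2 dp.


Q = 2*pi*0.042*16*44.4/ln(0.083/0.064) = 721.16 W

721.16 W


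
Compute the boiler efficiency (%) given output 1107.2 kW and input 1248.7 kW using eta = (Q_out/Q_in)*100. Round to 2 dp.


eta = (1107.2/1248.7)*100 = 88.67 %

88.67 %


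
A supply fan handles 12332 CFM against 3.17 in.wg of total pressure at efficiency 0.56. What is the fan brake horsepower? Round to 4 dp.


BHP = 12332 * 3.17 / (6356 * 0.56) = 10.9830 hp

10.9830 hp


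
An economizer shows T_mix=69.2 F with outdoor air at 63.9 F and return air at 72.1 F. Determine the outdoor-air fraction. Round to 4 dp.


frac = (69.2 - 72.1) / (63.9 - 72.1) = 0.3537

0.3537


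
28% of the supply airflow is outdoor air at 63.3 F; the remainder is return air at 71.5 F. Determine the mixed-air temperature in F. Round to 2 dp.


T_mix = 0.28*63.3 + 0.72*71.5 = 69.20 F

69.20 F


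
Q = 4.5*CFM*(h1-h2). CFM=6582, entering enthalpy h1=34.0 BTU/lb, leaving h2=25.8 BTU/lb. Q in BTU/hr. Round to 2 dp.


Q = 4.5 * 6582 * (34.0 - 25.8) = 242875.80 BTU/hr

242875.80 BTU/hr


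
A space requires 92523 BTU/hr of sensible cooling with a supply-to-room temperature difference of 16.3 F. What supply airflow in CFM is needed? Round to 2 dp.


CFM = 92523 / (1.08 * 16.3) = 5255.79

5255.79 CFM


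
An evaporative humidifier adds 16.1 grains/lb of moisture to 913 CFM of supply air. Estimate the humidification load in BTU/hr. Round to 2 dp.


Q = 0.68 * 913 * 16.1 = 9995.52 BTU/hr

9995.52 BTU/hr


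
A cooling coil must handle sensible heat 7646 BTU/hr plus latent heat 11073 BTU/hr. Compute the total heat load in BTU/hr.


Qt = 7646 + 11073 = 18719 BTU/hr

18719 BTU/hr


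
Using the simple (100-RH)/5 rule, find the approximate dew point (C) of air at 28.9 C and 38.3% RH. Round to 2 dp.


Td = 28.9 - (100-38.3)/5 = 16.56 C

16.56 C


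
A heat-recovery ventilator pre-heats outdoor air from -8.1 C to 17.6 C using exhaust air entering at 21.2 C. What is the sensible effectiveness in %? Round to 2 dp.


eff = (17.6-(-8.1))/(21.2-(-8.1))*100 = 87.71 %

87.71 %


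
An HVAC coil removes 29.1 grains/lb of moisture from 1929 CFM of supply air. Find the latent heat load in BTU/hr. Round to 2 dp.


Q = 0.68 * 1929 * 29.1 = 38171.05 BTU/hr

38171.05 BTU/hr


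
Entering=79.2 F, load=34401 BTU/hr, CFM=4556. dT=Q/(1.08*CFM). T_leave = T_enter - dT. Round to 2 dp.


dT = 34401/(1.08*4556) = 6.9914
T_leave = 79.2 - 6.9914 = 72.21 F

72.21 F


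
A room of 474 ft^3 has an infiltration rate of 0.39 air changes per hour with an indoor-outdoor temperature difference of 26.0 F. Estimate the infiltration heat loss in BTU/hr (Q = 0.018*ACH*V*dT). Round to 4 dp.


Q = 0.018 * 0.39 * 474 * 26.0 = 86.5145 BTU/hr

86.5145 BTU/hr


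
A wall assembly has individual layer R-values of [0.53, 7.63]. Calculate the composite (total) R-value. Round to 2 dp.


R_total = 0.53 + 7.63 = 8.16

8.16


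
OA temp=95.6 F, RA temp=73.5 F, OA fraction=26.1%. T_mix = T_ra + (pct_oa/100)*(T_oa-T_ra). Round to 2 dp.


T_mix = 73.5 + (26.1/100)*(95.6-73.5) = 79.27 F

79.27 F


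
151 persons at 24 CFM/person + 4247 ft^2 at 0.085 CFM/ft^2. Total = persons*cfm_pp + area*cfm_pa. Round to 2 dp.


Total = 151*24 + 4247*0.085 = 3985.00 CFM

3985.00 CFM


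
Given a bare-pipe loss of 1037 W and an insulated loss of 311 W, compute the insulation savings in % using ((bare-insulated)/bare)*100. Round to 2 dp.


Savings = ((1037-311)/1037)*100 = 70.01 %

70.01 %


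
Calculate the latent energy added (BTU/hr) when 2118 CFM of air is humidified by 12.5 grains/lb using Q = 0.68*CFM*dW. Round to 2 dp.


Q = 0.68 * 2118 * 12.5 = 18003.00 BTU/hr

18003.00 BTU/hr


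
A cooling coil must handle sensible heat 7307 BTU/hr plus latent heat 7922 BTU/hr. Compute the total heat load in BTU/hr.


Qt = 7307 + 7922 = 15229 BTU/hr

15229 BTU/hr


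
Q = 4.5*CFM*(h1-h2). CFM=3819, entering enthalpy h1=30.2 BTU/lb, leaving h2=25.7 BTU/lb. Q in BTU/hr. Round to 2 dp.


Q = 4.5 * 3819 * (30.2 - 25.7) = 77334.75 BTU/hr

77334.75 BTU/hr


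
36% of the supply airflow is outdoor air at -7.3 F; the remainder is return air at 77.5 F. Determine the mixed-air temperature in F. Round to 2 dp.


T_mix = 0.36*(-7.3) + 0.64*77.5 = 46.97 F

46.97 F


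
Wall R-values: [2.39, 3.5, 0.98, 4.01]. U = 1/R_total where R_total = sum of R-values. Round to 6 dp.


R_total = 2.39 + 3.5 + 0.98 + 4.01 = 10.88
U = 1/10.88 = 0.091912

0.091912


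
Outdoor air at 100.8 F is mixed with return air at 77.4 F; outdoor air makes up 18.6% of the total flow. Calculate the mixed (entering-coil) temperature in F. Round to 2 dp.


T_mix = 77.4 + (18.6/100)*(100.8-77.4) = 81.75 F

81.75 F


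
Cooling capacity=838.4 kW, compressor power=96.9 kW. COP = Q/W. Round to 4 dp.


COP = 838.4 / 96.9 = 8.6522

8.6522


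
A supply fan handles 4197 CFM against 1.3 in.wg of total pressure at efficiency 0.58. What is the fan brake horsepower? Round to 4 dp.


BHP = 4197 * 1.3 / (6356 * 0.58) = 1.4800 hp

1.4800 hp


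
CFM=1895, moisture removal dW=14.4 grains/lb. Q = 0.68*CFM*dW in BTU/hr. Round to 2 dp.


Q = 0.68 * 1895 * 14.4 = 18555.84 BTU/hr

18555.84 BTU/hr


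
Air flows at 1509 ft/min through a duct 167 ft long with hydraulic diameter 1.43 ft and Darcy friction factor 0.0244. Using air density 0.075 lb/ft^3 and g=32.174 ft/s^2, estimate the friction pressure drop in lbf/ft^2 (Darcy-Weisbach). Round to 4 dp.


v_fps = 1509/60 = 25.15 ft/s
dp = 0.0244*(167/1.43)*0.075*25.15^2/(2*32.174) = 2.1007 lbf/ft^2

2.1007 lbf/ft^2


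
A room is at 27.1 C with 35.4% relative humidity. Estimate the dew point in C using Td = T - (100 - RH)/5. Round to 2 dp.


Td = 27.1 - (100-35.4)/5 = 14.18 C

14.18 C


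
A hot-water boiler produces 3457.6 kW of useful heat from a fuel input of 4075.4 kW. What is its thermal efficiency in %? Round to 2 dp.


eta = (3457.6/4075.4)*100 = 84.84 %

84.84 %


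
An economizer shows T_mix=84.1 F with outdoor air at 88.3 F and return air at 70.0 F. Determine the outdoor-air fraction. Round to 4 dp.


frac = (84.1 - 70.0) / (88.3 - 70.0) = 0.7705

0.7705


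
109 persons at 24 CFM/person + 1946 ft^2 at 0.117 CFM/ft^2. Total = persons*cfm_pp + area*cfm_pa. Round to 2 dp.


Total = 109*24 + 1946*0.117 = 2843.68 CFM

2843.68 CFM


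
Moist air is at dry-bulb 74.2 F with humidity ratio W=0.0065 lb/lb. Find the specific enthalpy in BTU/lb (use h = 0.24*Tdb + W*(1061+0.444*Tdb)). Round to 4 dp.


h = 0.24*74.2 + 0.0065*(1061+0.444*74.2) = 24.9186 BTU/lb

24.9186 BTU/lb


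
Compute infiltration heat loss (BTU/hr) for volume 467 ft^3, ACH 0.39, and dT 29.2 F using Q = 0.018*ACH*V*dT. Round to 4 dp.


Q = 0.018 * 0.39 * 467 * 29.2 = 95.7275 BTU/hr

95.7275 BTU/hr


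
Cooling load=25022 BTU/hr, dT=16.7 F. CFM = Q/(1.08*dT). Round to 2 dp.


CFM = 25022 / (1.08 * 16.7) = 1387.34

1387.34 CFM


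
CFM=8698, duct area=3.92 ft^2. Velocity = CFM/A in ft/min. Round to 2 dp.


V = 8698 / 3.92 = 2218.88 ft/min

2218.88 ft/min


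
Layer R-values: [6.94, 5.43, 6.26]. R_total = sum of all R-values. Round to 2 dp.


R_total = 6.94 + 5.43 + 6.26 = 18.63

18.63


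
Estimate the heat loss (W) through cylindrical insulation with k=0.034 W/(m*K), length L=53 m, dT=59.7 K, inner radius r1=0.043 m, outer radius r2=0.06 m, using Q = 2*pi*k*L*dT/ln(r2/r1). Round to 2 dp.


Q = 2*pi*0.034*53*59.7/ln(0.06/0.043) = 2028.97 W

2028.97 W


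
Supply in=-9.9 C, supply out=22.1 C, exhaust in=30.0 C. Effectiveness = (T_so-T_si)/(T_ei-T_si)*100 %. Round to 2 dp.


eff = (22.1-(-9.9))/(30.0-(-9.9))*100 = 80.20 %

80.20 %


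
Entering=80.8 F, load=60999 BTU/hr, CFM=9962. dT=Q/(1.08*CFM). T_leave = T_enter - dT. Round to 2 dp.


dT = 60999/(1.08*9962) = 5.6696
T_leave = 80.8 - 5.6696 = 75.13 F

75.13 F


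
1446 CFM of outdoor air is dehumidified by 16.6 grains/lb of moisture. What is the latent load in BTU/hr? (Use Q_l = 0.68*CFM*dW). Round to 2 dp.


Q = 0.68 * 1446 * 16.6 = 16322.45 BTU/hr

16322.45 BTU/hr


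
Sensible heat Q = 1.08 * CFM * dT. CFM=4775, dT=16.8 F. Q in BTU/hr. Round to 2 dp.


Q = 1.08 * 4775 * 16.8 = 86637.60 BTU/hr

86637.60 BTU/hr


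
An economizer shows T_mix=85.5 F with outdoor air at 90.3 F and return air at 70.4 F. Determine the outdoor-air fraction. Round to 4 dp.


frac = (85.5 - 70.4) / (90.3 - 70.4) = 0.7588

0.7588


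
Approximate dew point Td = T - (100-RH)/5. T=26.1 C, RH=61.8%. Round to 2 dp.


Td = 26.1 - (100-61.8)/5 = 18.46 C

18.46 C


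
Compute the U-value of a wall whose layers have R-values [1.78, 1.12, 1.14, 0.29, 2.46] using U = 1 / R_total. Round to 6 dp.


R_total = 1.78 + 1.12 + 1.14 + 0.29 + 2.46 = 6.79
U = 1/6.79 = 0.147275

0.147275


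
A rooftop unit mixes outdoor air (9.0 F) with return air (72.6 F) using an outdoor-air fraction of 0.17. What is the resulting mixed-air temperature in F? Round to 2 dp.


T_mix = 0.17*9.0 + 0.83*72.6 = 61.79 F

61.79 F


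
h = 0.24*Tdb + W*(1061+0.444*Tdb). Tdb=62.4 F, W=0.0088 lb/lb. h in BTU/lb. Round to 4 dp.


h = 0.24*62.4 + 0.0088*(1061+0.444*62.4) = 24.5566 BTU/lb

24.5566 BTU/lb


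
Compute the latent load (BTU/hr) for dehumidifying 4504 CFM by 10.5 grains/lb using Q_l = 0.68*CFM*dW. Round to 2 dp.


Q = 0.68 * 4504 * 10.5 = 32158.56 BTU/hr

32158.56 BTU/hr


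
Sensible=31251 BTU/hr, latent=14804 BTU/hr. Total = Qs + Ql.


Qt = 31251 + 14804 = 46055 BTU/hr

46055 BTU/hr


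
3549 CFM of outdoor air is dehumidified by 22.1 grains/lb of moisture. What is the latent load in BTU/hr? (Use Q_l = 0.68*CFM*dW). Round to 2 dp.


Q = 0.68 * 3549 * 22.1 = 53334.37 BTU/hr

53334.37 BTU/hr


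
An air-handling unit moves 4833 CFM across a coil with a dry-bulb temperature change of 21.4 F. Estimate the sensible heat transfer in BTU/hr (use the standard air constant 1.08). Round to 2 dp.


Q = 1.08 * 4833 * 21.4 = 111700.30 BTU/hr

111700.30 BTU/hr


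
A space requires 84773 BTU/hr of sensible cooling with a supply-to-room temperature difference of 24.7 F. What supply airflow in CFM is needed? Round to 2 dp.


CFM = 84773 / (1.08 * 24.7) = 3177.88

3177.88 CFM


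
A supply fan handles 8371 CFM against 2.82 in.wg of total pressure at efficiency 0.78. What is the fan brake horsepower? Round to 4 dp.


BHP = 8371 * 2.82 / (6356 * 0.78) = 4.7615 hp

4.7615 hp


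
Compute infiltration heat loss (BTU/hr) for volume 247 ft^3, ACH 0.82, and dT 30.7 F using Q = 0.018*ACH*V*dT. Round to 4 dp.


Q = 0.018 * 0.82 * 247 * 30.7 = 111.9236 BTU/hr

111.9236 BTU/hr


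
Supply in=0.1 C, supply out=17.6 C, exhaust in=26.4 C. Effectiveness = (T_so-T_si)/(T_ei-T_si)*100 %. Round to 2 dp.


eff = (17.6-0.1)/(26.4-0.1)*100 = 66.54 %

66.54 %


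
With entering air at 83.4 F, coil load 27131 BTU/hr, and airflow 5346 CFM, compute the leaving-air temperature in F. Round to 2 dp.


dT = 27131/(1.08*5346) = 4.6991
T_leave = 83.4 - 4.6991 = 78.70 F

78.70 F


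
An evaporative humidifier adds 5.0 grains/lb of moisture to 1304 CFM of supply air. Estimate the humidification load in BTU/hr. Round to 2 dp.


Q = 0.68 * 1304 * 5.0 = 4433.60 BTU/hr

4433.60 BTU/hr


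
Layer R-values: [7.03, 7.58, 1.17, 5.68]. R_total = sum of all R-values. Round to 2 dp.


R_total = 7.03 + 7.58 + 1.17 + 5.68 = 21.46

21.46


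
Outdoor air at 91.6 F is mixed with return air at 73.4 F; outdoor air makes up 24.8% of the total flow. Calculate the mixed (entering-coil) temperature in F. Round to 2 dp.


T_mix = 73.4 + (24.8/100)*(91.6-73.4) = 77.91 F

77.91 F


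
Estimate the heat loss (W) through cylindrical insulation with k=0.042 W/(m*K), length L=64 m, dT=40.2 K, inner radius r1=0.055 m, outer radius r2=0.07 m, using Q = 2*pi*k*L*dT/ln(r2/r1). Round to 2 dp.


Q = 2*pi*0.042*64*40.2/ln(0.07/0.055) = 2815.31 W

2815.31 W


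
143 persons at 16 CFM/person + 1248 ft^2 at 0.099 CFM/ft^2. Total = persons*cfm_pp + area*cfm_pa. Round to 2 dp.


Total = 143*16 + 1248*0.099 = 2411.55 CFM

2411.55 CFM


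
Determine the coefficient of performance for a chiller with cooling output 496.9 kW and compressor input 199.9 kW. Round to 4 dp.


COP = 496.9 / 199.9 = 2.4857

2.4857


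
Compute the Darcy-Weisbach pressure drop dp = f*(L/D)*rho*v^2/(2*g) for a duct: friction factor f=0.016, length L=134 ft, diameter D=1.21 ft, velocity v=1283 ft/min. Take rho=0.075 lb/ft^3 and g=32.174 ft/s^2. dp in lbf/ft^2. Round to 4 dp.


v_fps = 1283/60 = 21.3833 ft/s
dp = 0.016*(134/1.21)*0.075*21.3833^2/(2*32.174) = 0.9443 lbf/ft^2

0.9443 lbf/ft^2


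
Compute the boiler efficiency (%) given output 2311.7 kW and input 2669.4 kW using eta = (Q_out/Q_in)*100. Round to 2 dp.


eta = (2311.7/2669.4)*100 = 86.60 %

86.60 %


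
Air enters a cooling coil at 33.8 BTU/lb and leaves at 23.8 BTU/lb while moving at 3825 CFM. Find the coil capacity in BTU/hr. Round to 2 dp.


Q = 4.5 * 3825 * (33.8 - 23.8) = 172125.00 BTU/hr

172125.00 BTU/hr


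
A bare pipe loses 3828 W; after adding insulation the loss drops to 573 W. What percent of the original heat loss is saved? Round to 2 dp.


Savings = ((3828-573)/3828)*100 = 85.03 %

85.03 %


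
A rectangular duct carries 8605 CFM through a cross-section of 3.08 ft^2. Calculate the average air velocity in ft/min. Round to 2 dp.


V = 8605 / 3.08 = 2793.83 ft/min

2793.83 ft/min


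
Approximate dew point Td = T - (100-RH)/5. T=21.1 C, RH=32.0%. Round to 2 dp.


Td = 21.1 - (100-32.0)/5 = 7.50 C

7.50 C


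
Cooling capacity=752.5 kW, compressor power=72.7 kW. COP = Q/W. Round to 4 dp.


COP = 752.5 / 72.7 = 10.3508

10.3508


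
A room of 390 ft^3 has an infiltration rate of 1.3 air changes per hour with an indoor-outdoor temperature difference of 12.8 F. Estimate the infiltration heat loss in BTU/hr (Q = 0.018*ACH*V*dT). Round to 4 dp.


Q = 0.018 * 1.3 * 390 * 12.8 = 116.8128 BTU/hr

116.8128 BTU/hr


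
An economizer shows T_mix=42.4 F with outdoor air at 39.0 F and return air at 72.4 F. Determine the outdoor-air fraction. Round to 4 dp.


frac = (42.4 - 72.4) / (39.0 - 72.4) = 0.8982

0.8982


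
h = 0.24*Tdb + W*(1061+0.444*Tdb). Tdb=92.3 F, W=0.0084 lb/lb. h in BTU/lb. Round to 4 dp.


h = 0.24*92.3 + 0.0084*(1061+0.444*92.3) = 31.4086 BTU/lb

31.4086 BTU/lb


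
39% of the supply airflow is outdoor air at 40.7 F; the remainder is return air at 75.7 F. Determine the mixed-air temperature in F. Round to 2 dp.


T_mix = 0.39*40.7 + 0.61*75.7 = 62.05 F

62.05 F


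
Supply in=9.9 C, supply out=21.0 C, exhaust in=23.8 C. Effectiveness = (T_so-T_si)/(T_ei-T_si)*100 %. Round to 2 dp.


eff = (21.0-9.9)/(23.8-9.9)*100 = 79.86 %

79.86 %


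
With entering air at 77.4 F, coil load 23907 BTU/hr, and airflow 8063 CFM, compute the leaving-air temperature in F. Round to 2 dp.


dT = 23907/(1.08*8063) = 2.7454
T_leave = 77.4 - 2.7454 = 74.65 F

74.65 F


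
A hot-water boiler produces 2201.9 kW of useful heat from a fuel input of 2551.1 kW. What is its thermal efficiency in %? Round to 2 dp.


eta = (2201.9/2551.1)*100 = 86.31 %

86.31 %


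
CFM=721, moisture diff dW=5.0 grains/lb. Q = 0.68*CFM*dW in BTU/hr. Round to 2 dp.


Q = 0.68 * 721 * 5.0 = 2451.40 BTU/hr

2451.40 BTU/hr


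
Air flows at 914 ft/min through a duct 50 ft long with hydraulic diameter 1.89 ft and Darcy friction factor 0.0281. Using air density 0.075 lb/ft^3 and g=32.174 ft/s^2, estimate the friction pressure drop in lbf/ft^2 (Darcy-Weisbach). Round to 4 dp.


v_fps = 914/60 = 15.2333 ft/s
dp = 0.0281*(50/1.89)*0.075*15.2333^2/(2*32.174) = 0.2011 lbf/ft^2

0.2011 lbf/ft^2


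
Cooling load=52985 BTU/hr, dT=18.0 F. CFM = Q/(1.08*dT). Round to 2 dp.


CFM = 52985 / (1.08 * 18.0) = 2725.57

2725.57 CFM


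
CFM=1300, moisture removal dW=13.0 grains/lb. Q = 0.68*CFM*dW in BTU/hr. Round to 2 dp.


Q = 0.68 * 1300 * 13.0 = 11492.00 BTU/hr

11492.00 BTU/hr


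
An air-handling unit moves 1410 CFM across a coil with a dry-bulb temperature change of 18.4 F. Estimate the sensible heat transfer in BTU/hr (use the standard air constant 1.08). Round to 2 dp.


Q = 1.08 * 1410 * 18.4 = 28019.52 BTU/hr

28019.52 BTU/hr


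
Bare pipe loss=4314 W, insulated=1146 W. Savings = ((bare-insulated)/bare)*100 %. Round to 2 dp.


Savings = ((4314-1146)/4314)*100 = 73.44 %

73.44 %


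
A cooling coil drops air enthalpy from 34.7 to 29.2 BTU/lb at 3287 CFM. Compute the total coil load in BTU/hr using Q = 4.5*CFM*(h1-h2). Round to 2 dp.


Q = 4.5 * 3287 * (34.7 - 29.2) = 81353.25 BTU/hr

81353.25 BTU/hr


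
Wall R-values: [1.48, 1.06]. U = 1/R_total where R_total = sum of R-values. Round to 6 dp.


R_total = 1.48 + 1.06 = 2.54
U = 1/2.54 = 0.393701

0.393701


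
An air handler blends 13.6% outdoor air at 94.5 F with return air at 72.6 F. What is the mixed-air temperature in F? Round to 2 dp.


T_mix = 72.6 + (13.6/100)*(94.5-72.6) = 75.58 F

75.58 F
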